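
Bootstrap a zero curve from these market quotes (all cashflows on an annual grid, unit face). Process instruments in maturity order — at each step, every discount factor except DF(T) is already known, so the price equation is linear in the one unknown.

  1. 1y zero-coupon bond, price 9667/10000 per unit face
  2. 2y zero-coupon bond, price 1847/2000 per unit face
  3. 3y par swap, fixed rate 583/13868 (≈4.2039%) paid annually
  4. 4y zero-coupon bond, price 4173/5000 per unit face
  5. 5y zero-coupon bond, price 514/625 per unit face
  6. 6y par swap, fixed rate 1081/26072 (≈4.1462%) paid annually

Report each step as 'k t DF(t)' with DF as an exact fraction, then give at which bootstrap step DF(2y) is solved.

1 1 9667/10000
2 2 1847/2000
3 3 4417/5000
4 4 4173/5000
5 5 514/625
6 6 3919/5000
DF(2y) is solved at step 2

step 1 [1y] zero: DF = P = 9667/10000 ≈ 0.966700
step 2 [2y] zero: DF = P = 1847/2000 ≈ 0.923500
step 3 [3y] swap r/1=583/13868: DF=(1 − 583/13868·(0.966700+0.923500))/(1+583/13868) = 4417/5000 ≈ 0.883400
step 4 [4y] zero: DF = P = 4173/5000 ≈ 0.834600
step 5 [5y] zero: DF = P = 514/625 ≈ 0.822400
step 6 [6y] swap r/1=1081/26072: DF=(1 − 1081/26072·(0.966700+0.923500+0.883400+0.834600+0.822400))/(1+1081/26072) = 3919/5000 ≈ 0.783800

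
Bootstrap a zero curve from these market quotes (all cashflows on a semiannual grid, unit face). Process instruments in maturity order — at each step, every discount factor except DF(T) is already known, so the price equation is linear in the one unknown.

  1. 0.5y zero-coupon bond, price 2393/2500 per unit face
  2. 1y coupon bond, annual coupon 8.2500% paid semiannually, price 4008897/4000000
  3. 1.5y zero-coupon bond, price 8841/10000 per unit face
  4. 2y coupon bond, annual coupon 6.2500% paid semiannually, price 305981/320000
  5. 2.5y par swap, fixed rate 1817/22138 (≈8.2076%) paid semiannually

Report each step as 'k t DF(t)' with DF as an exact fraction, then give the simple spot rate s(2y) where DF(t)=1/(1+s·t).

1 1/2 2393/2500
2 1 4623/5000
3 3/2 8841/10000
4 2 4217/5000
5 5/2 8183/10000
s(2y) = (1/(4217/5000) − 1)/(2) = 783/8434 ≈ 9.2839%

step 1 [0.5y] zero: DF = P = 2393/2500 ≈ 0.957200
step 2 [1y] bond c/2=33/800: DF=(4008897/4000000 − 33/800·(0.957200))/(1+33/800) = 4623/5000 ≈ 0.924600
step 3 [1.5y] zero: DF = P = 8841/10000 ≈ 0.884100
step 4 [2y] bond c/2=1/32: DF=(305981/320000 − 1/32·(0.957200+0.924600+0.884100))/(1+1/32) = 4217/5000 ≈ 0.843400
step 5 [2.5y] swap r/2=1817/44276: DF=(1 − 1817/44276·(0.957200+0.924600+0.884100+0.843400))/(1+1817/44276) = 8183/10000 ≈ 0.818300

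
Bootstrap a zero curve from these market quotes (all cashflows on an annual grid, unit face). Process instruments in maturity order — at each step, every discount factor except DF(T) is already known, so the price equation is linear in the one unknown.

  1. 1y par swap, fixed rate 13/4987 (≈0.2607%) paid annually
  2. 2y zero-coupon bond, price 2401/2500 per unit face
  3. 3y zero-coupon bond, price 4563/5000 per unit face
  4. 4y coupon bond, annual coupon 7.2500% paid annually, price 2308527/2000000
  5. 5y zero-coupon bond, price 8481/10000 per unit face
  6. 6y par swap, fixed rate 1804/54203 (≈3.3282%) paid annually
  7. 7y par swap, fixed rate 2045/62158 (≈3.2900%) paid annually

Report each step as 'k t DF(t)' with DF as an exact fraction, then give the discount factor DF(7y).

step 1 [1y] swap r/1=13/4987: DF=(1 − 13/4987·(0))/(1+13/4987) = 4987/5000 ≈ 0.997400
step 2 [2y] zero: DF = P = 2401/2500 ≈ 0.960400
step 3 [3y] zero: DF = P = 4563/5000 ≈ 0.912600
step 4 [4y] bond c/1=29/400: DF=(2308527/2000000 − 29/400·(0.997400+0.960400+0.912600))/(1+29/400) = 4411/5000 ≈ 0.882200
step 5 [5y] zero: DF = P = 8481/10000 ≈ 0.848100
step 6 [6y] swap r/1=1804/54203: DF=(1 − 1804/54203·(0.997400+0.960400+0.912600+0.882200+0.848100))/(1+1804/54203) = 2049/2500 ≈ 0.819600
step 7 [7y] swap r/1=2045/62158: DF=(1 − 2045/62158·(0.997400+0.960400+0.912600+0.882200+0.848100+0.819600))/(1+2045/62158) = 1591/2000 ≈ 0.795500

1 1 4987/5000
2 2 2401/2500
3 3 4563/5000
4 4 4411/5000
5 5 8481/10000
6 6 2049/2500
7 7 1591/2000
DF(7y) = 1591/2000 ≈ 0.795500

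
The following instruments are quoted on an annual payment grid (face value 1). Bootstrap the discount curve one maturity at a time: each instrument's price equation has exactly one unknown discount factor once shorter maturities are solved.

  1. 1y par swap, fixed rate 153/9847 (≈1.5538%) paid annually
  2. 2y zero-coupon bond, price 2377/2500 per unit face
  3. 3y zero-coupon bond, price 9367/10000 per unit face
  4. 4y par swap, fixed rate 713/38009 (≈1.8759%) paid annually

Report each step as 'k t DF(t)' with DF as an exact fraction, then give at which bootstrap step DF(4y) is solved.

1 1 9847/10000
2 2 2377/2500
3 3 9367/10000
4 4 9287/10000
DF(4y) is solved at step 4

step 1 [1y] swap r/1=153/9847: DF=(1 − 153/9847·(0))/(1+153/9847) = 9847/10000 ≈ 0.984700
step 2 [2y] zero: DF = P = 2377/2500 ≈ 0.950800
step 3 [3y] zero: DF = P = 9367/10000 ≈ 0.936700
step 4 [4y] swap r/1=713/38009: DF=(1 − 713/38009·(0.984700+0.950800+0.936700))/(1+713/38009) = 9287/10000 ≈ 0.928700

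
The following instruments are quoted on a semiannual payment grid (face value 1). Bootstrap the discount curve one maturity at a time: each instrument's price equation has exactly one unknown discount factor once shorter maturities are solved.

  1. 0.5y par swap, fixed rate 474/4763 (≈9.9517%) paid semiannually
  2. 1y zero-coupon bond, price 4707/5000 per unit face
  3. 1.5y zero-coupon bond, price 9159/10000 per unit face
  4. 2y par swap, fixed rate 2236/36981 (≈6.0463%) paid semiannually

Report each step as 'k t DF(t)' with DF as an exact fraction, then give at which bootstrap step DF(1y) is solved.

step 1 [0.5y] swap r/2=237/4763: DF=(1 − 237/4763·(0))/(1+237/4763) = 4763/5000 ≈ 0.952600
step 2 [1y] zero: DF = P = 4707/5000 ≈ 0.941400
step 3 [1.5y] zero: DF = P = 9159/10000 ≈ 0.915900
step 4 [2y] swap r/2=1118/36981: DF=(1 − 1118/36981·(0.952600+0.941400+0.915900))/(1+1118/36981) = 4441/5000 ≈ 0.888200

1 1/2 4763/5000
2 1 4707/5000
3 3/2 9159/10000
4 2 4441/5000
DF(1y) is solved at step 2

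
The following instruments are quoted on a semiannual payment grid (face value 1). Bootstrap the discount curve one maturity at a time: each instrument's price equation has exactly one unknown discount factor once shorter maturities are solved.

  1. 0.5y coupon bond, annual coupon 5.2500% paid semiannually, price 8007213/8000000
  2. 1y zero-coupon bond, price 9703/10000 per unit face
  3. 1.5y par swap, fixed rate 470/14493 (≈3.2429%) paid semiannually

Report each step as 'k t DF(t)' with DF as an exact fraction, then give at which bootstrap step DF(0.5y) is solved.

1 1/2 9753/10000
2 1 9703/10000
3 3/2 953/1000
DF(0.5y) is solved at step 1

step 1 [0.5y] bond c/2=21/800: DF=(8007213/8000000 − 21/800·(0))/(1+21/800) = 9753/10000 ≈ 0.975300
step 2 [1y] zero: DF = P = 9703/10000 ≈ 0.970300
step 3 [1.5y] swap r/2=235/14493: DF=(1 − 235/14493·(0.975300+0.970300))/(1+235/14493) = 953/1000 ≈ 0.953000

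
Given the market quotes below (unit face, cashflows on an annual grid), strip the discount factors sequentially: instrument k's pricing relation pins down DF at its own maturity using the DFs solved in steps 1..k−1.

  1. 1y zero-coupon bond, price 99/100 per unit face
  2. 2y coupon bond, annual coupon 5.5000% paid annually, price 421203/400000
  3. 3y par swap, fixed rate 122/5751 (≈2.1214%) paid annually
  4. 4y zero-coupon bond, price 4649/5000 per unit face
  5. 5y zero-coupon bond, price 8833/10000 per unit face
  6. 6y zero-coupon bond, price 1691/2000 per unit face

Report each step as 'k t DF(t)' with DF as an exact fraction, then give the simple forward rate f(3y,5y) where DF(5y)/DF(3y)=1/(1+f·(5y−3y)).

1 1 99/100
2 2 1893/2000
3 3 939/1000
4 4 4649/5000
5 5 8833/10000
6 6 1691/2000
f(3y,5y) = ((939/1000)/(8833/10000) − 1)/(2) = 557/17666 ≈ 3.1529%

step 1 [1y] zero: DF = P = 99/100 ≈ 0.990000
step 2 [2y] bond c/1=11/200: DF=(421203/400000 − 11/200·(0.990000))/(1+11/200) = 1893/2000 ≈ 0.946500
step 3 [3y] swap r/1=122/5751: DF=(1 − 122/5751·(0.990000+0.946500))/(1+122/5751) = 939/1000 ≈ 0.939000
step 4 [4y] zero: DF = P = 4649/5000 ≈ 0.929800
step 5 [5y] zero: DF = P = 8833/10000 ≈ 0.883300
step 6 [6y] zero: DF = P = 1691/2000 ≈ 0.845500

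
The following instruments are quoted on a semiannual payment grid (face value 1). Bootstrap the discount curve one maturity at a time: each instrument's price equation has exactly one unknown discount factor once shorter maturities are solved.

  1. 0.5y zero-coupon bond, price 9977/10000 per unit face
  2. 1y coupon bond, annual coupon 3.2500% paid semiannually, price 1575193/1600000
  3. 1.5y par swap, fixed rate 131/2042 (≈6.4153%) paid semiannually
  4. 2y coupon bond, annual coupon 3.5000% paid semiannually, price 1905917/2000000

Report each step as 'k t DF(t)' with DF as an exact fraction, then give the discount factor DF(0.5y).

step 1 [0.5y] zero: DF = P = 9977/10000 ≈ 0.997700
step 2 [1y] bond c/2=13/800: DF=(1575193/1600000 − 13/800·(0.997700))/(1+13/800) = 1191/1250 ≈ 0.952800
step 3 [1.5y] swap r/2=131/4084: DF=(1 − 131/4084·(0.997700+0.952800))/(1+131/4084) = 9083/10000 ≈ 0.908300
step 4 [2y] bond c/2=7/400: DF=(1905917/2000000 − 7/400·(0.997700+0.952800+0.908300))/(1+7/400) = 4437/5000 ≈ 0.887400

1 1/2 9977/10000
2 1 1191/1250
3 3/2 9083/10000
4 2 4437/5000
DF(0.5y) = 9977/10000 ≈ 0.997700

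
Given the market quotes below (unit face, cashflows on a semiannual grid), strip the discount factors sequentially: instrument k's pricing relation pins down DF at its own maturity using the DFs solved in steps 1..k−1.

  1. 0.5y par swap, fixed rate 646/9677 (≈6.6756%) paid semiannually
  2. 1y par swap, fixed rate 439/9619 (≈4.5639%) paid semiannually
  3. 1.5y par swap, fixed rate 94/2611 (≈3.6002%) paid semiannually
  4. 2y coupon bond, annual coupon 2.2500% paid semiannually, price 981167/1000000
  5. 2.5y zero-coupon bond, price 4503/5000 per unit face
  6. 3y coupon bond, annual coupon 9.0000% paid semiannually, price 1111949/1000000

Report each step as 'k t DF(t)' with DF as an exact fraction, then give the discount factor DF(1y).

1 1/2 9677/10000
2 1 9561/10000
3 3/2 9483/10000
4 2 9383/10000
5 5/2 4503/5000
6 3 2153/2500
DF(1y) = 9561/10000 ≈ 0.956100

step 1 [0.5y] swap r/2=323/9677: DF=(1 − 323/9677·(0))/(1+323/9677) = 9677/10000 ≈ 0.967700
step 2 [1y] swap r/2=439/19238: DF=(1 − 439/19238·(0.967700))/(1+439/19238) = 9561/10000 ≈ 0.956100
step 3 [1.5y] swap r/2=47/2611: DF=(1 − 47/2611·(0.967700+0.956100))/(1+47/2611) = 9483/10000 ≈ 0.948300
step 4 [2y] bond c/2=9/800: DF=(981167/1000000 − 9/800·(0.967700+0.956100+0.948300))/(1+9/800) = 9383/10000 ≈ 0.938300
step 5 [2.5y] zero: DF = P = 4503/5000 ≈ 0.900600
step 6 [3y] bond c/2=9/200: DF=(1111949/1000000 − 9/200·(0.967700+0.956100+0.948300+0.938300+0.900600))/(1+9/200) = 2153/2500 ≈ 0.861200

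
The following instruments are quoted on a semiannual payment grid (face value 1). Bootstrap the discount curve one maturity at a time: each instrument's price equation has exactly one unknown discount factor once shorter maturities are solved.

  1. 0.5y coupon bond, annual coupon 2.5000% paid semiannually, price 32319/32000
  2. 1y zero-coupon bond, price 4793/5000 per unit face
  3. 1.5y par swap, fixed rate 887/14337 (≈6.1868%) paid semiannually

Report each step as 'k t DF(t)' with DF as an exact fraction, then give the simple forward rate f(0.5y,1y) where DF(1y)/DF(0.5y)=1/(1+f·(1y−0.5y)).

step 1 [0.5y] bond c/2=1/80: DF=(32319/32000 − 1/80·(0))/(1+1/80) = 399/400 ≈ 0.997500
step 2 [1y] zero: DF = P = 4793/5000 ≈ 0.958600
step 3 [1.5y] swap r/2=887/28674: DF=(1 − 887/28674·(0.997500+0.958600))/(1+887/28674) = 9113/10000 ≈ 0.911300

1 1/2 399/400
2 1 4793/5000
3 3/2 9113/10000
f(0.5y,1y) = ((399/400)/(4793/5000) − 1)/(1/2) = 389/4793 ≈ 8.1160%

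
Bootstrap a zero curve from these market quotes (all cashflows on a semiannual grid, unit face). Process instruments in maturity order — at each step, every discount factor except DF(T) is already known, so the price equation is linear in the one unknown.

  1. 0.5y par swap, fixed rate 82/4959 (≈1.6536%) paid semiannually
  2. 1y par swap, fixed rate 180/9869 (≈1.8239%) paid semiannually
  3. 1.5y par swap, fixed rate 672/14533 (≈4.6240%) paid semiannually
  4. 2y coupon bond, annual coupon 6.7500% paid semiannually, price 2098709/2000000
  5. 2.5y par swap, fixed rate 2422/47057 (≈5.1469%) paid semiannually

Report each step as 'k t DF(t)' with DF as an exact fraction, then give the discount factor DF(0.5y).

1 1/2 4959/5000
2 1 491/500
3 3/2 583/625
4 2 4601/5000
5 5/2 8789/10000
DF(0.5y) = 4959/5000 ≈ 0.991800

step 1 [0.5y] swap r/2=41/4959: DF=(1 − 41/4959·(0))/(1+41/4959) = 4959/5000 ≈ 0.991800
step 2 [1y] swap r/2=90/9869: DF=(1 − 90/9869·(0.991800))/(1+90/9869) = 491/500 ≈ 0.982000
step 3 [1.5y] swap r/2=336/14533: DF=(1 − 336/14533·(0.991800+0.982000))/(1+336/14533) = 583/625 ≈ 0.932800
step 4 [2y] bond c/2=27/800: DF=(2098709/2000000 − 27/800·(0.991800+0.982000+0.932800))/(1+27/800) = 4601/5000 ≈ 0.920200
step 5 [2.5y] swap r/2=1211/47057: DF=(1 − 1211/47057·(0.991800+0.982000+0.932800+0.920200))/(1+1211/47057) = 8789/10000 ≈ 0.878900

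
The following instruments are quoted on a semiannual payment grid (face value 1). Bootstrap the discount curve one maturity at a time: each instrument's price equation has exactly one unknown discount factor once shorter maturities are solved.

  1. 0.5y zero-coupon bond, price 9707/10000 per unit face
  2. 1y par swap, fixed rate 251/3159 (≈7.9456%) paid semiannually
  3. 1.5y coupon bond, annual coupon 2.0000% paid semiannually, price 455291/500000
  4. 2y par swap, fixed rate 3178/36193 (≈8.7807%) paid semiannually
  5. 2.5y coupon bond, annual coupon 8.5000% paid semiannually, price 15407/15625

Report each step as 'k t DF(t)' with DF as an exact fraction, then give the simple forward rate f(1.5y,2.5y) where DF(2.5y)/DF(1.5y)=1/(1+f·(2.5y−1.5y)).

step 1 [0.5y] zero: DF = P = 9707/10000 ≈ 0.970700
step 2 [1y] swap r/2=251/6318: DF=(1 − 251/6318·(0.970700))/(1+251/6318) = 9247/10000 ≈ 0.924700
step 3 [1.5y] bond c/2=1/100: DF=(455291/500000 − 1/100·(0.970700+0.924700))/(1+1/100) = 2207/2500 ≈ 0.882800
step 4 [2y] swap r/2=1589/36193: DF=(1 − 1589/36193·(0.970700+0.924700+0.882800))/(1+1589/36193) = 8411/10000 ≈ 0.841100
step 5 [2.5y] bond c/2=17/400: DF=(15407/15625 − 17/400·(0.970700+0.924700+0.882800+0.841100))/(1+17/400) = 7983/10000 ≈ 0.798300

1 1/2 9707/10000
2 1 9247/10000
3 3/2 2207/2500
4 2 8411/10000
5 5/2 7983/10000
f(1.5y,2.5y) = ((2207/2500)/(7983/10000) − 1)/(1) = 845/7983 ≈ 10.5850%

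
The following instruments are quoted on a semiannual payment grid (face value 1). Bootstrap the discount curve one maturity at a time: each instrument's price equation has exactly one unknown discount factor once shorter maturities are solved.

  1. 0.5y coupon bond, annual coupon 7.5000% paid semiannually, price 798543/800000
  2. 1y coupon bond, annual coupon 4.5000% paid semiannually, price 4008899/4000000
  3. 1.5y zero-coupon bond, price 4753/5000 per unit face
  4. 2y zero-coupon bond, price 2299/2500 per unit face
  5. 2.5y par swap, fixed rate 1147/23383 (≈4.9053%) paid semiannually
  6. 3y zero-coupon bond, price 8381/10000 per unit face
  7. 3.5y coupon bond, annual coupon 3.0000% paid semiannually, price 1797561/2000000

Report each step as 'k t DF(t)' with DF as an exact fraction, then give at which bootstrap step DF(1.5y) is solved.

1 1/2 9621/10000
2 1 959/1000
3 3/2 4753/5000
4 2 2299/2500
5 5/2 8853/10000
6 3 8381/10000
7 7/2 201/250
DF(1.5y) is solved at step 3

step 1 [0.5y] bond c/2=3/80: DF=(798543/800000 − 3/80·(0))/(1+3/80) = 9621/10000 ≈ 0.962100
step 2 [1y] bond c/2=9/400: DF=(4008899/4000000 − 9/400·(0.962100))/(1+9/400) = 959/1000 ≈ 0.959000
step 3 [1.5y] zero: DF = P = 4753/5000 ≈ 0.950600
step 4 [2y] zero: DF = P = 2299/2500 ≈ 0.919600
step 5 [2.5y] swap r/2=1147/46766: DF=(1 − 1147/46766·(0.962100+0.959000+0.950600+0.919600))/(1+1147/46766) = 8853/10000 ≈ 0.885300
step 6 [3y] zero: DF = P = 8381/10000 ≈ 0.838100
step 7 [3.5y] bond c/2=3/200: DF=(1797561/2000000 − 3/200·(0.962100+0.959000+0.950600+0.919600+0.885300+0.838100))/(1+3/200) = 201/250 ≈ 0.804000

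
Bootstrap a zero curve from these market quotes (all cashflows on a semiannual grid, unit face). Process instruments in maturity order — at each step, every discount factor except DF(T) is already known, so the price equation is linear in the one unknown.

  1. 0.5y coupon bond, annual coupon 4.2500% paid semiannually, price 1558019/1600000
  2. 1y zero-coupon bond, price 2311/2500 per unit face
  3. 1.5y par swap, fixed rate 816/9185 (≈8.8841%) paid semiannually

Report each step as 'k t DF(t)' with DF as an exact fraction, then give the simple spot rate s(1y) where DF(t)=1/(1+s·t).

1 1/2 1907/2000
2 1 2311/2500
3 3/2 1097/1250
s(1y) = (1/(2311/2500) − 1)/(1) = 189/2311 ≈ 8.1783%

step 1 [0.5y] bond c/2=17/800: DF=(1558019/1600000 − 17/800·(0))/(1+17/800) = 1907/2000 ≈ 0.953500
step 2 [1y] zero: DF = P = 2311/2500 ≈ 0.924400
step 3 [1.5y] swap r/2=408/9185: DF=(1 − 408/9185·(0.953500+0.924400))/(1+408/9185) = 1097/1250 ≈ 0.877600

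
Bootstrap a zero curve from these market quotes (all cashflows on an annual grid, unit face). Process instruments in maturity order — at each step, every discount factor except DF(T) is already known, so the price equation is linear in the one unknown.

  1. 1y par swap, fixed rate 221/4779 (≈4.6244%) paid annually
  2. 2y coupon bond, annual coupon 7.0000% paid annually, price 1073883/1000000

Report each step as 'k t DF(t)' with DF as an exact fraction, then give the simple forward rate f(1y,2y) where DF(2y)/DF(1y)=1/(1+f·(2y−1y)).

step 1 [1y] swap r/1=221/4779: DF=(1 − 221/4779·(0))/(1+221/4779) = 4779/5000 ≈ 0.955800
step 2 [2y] bond c/1=7/100: DF=(1073883/1000000 − 7/100·(0.955800))/(1+7/100) = 9411/10000 ≈ 0.941100

1 1 4779/5000
2 2 9411/10000
f(1y,2y) = ((4779/5000)/(9411/10000) − 1)/(1) = 49/3137 ≈ 1.5620%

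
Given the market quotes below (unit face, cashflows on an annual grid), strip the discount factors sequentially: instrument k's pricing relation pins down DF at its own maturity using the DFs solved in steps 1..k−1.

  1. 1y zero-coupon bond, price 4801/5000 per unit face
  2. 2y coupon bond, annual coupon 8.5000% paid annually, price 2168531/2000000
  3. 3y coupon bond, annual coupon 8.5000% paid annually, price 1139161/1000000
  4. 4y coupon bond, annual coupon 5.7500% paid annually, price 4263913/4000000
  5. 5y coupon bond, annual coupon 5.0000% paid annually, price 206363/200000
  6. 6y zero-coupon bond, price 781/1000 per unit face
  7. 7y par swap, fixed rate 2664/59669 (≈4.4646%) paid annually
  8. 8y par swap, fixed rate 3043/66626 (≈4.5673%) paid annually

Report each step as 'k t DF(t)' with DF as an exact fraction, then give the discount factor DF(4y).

step 1 [1y] zero: DF = P = 4801/5000 ≈ 0.960200
step 2 [2y] bond c/1=17/200: DF=(2168531/2000000 − 17/200·(0.960200))/(1+17/200) = 9241/10000 ≈ 0.924100
step 3 [3y] bond c/1=17/200: DF=(1139161/1000000 − 17/200·(0.960200+0.924100))/(1+17/200) = 9023/10000 ≈ 0.902300
step 4 [4y] bond c/1=23/400: DF=(4263913/4000000 − 23/400·(0.960200+0.924100+0.902300))/(1+23/400) = 1713/2000 ≈ 0.856500
step 5 [5y] bond c/1=1/20: DF=(206363/200000 − 1/20·(0.960200+0.924100+0.902300+0.856500))/(1+1/20) = 2023/2500 ≈ 0.809200
step 6 [6y] zero: DF = P = 781/1000 ≈ 0.781000
step 7 [7y] swap r/1=2664/59669: DF=(1 − 2664/59669·(0.960200+0.924100+0.902300+0.856500+0.809200+0.781000))/(1+2664/59669) = 917/1250 ≈ 0.733600
step 8 [8y] swap r/1=3043/66626: DF=(1 − 3043/66626·(0.960200+0.924100+0.902300+0.856500+0.809200+0.781000+0.733600))/(1+3043/66626) = 6957/10000 ≈ 0.695700

1 1 4801/5000
2 2 9241/10000
3 3 9023/10000
4 4 1713/2000
5 5 2023/2500
6 6 781/1000
7 7 917/1250
8 8 6957/10000
DF(4y) = 1713/2000 ≈ 0.856500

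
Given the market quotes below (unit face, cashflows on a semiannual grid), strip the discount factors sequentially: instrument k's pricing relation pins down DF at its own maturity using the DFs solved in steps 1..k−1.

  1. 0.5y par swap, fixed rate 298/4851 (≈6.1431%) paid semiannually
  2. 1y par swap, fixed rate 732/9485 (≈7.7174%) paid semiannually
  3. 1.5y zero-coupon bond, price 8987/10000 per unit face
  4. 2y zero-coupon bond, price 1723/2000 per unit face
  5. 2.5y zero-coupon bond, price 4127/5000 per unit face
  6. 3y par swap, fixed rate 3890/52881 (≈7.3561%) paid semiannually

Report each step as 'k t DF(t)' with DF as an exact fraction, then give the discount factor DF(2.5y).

1 1/2 4851/5000
2 1 2317/2500
3 3/2 8987/10000
4 2 1723/2000
5 5/2 4127/5000
6 3 1611/2000
DF(2.5y) = 4127/5000 ≈ 0.825400

step 1 [0.5y] swap r/2=149/4851: DF=(1 − 149/4851·(0))/(1+149/4851) = 4851/5000 ≈ 0.970200
step 2 [1y] swap r/2=366/9485: DF=(1 − 366/9485·(0.970200))/(1+366/9485) = 2317/2500 ≈ 0.926800
step 3 [1.5y] zero: DF = P = 8987/10000 ≈ 0.898700
step 4 [2y] zero: DF = P = 1723/2000 ≈ 0.861500
step 5 [2.5y] zero: DF = P = 4127/5000 ≈ 0.825400
step 6 [3y] swap r/2=1945/52881: DF=(1 − 1945/52881·(0.970200+0.926800+0.898700+0.861500+0.825400))/(1+1945/52881) = 1611/2000 ≈ 0.805500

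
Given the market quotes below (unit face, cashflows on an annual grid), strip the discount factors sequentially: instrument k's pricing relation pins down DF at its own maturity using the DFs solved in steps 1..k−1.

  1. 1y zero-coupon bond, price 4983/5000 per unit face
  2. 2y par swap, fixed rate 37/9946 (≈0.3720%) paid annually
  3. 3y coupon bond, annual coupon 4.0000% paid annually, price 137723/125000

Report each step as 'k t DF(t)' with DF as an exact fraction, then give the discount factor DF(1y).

1 1 4983/5000
2 2 4963/5000
3 3 9829/10000
DF(1y) = 4983/5000 ≈ 0.996600

step 1 [1y] zero: DF = P = 4983/5000 ≈ 0.996600
step 2 [2y] swap r/1=37/9946: DF=(1 − 37/9946·(0.996600))/(1+37/9946) = 4963/5000 ≈ 0.992600
step 3 [3y] bond c/1=1/25: DF=(137723/125000 − 1/25·(0.996600+0.992600))/(1+1/25) = 9829/10000 ≈ 0.982900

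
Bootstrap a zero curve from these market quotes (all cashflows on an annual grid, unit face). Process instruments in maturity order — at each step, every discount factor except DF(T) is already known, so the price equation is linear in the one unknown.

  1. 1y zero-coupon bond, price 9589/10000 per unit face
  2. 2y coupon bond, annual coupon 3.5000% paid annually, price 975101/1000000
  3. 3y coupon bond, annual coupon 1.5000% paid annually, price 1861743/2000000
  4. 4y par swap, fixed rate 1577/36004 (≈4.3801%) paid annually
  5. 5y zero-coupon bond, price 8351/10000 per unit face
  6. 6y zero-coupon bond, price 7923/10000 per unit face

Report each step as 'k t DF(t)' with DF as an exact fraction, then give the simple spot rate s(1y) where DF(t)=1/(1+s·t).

step 1 [1y] zero: DF = P = 9589/10000 ≈ 0.958900
step 2 [2y] bond c/1=7/200: DF=(975101/1000000 − 7/200·(0.958900))/(1+7/200) = 9097/10000 ≈ 0.909700
step 3 [3y] bond c/1=3/200: DF=(1861743/2000000 − 3/200·(0.958900+0.909700))/(1+3/200) = 1779/2000 ≈ 0.889500
step 4 [4y] swap r/1=1577/36004: DF=(1 − 1577/36004·(0.958900+0.909700+0.889500))/(1+1577/36004) = 8423/10000 ≈ 0.842300
step 5 [5y] zero: DF = P = 8351/10000 ≈ 0.835100
step 6 [6y] zero: DF = P = 7923/10000 ≈ 0.792300

1 1 9589/10000
2 2 9097/10000
3 3 1779/2000
4 4 8423/10000
5 5 8351/10000
6 6 7923/10000
s(1y) = (1/(9589/10000) − 1)/(1) = 411/9589 ≈ 4.2862%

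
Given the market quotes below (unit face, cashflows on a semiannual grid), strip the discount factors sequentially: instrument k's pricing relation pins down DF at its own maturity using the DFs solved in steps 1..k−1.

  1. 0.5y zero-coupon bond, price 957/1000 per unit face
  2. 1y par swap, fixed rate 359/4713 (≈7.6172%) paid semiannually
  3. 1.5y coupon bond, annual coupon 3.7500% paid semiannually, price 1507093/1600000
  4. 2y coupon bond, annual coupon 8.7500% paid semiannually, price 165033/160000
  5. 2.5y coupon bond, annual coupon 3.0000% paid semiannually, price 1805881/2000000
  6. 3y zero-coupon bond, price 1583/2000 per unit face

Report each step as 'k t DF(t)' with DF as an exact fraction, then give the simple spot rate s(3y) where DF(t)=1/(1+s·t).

1 1/2 957/1000
2 1 4641/5000
3 3/2 8899/10000
4 2 8719/10000
5 5/2 8357/10000
6 3 1583/2000
s(3y) = (1/(1583/2000) − 1)/(3) = 139/1583 ≈ 8.7808%

step 1 [0.5y] zero: DF = P = 957/1000 ≈ 0.957000
step 2 [1y] swap r/2=359/9426: DF=(1 − 359/9426·(0.957000))/(1+359/9426) = 4641/5000 ≈ 0.928200
step 3 [1.5y] bond c/2=3/160: DF=(1507093/1600000 − 3/160·(0.957000+0.928200))/(1+3/160) = 8899/10000 ≈ 0.889900
step 4 [2y] bond c/2=7/160: DF=(165033/160000 − 7/160·(0.957000+0.928200+0.889900))/(1+7/160) = 8719/10000 ≈ 0.871900
step 5 [2.5y] bond c/2=3/200: DF=(1805881/2000000 − 3/200·(0.957000+0.928200+0.889900+0.871900))/(1+3/200) = 8357/10000 ≈ 0.835700
step 6 [3y] zero: DF = P = 1583/2000 ≈ 0.791500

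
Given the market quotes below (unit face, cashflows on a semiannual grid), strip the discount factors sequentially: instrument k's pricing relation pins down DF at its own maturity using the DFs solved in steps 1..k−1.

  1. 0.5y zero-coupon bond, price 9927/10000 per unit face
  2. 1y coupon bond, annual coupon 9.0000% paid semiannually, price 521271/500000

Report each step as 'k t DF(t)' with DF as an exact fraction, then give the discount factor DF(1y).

step 1 [0.5y] zero: DF = P = 9927/10000 ≈ 0.992700
step 2 [1y] bond c/2=9/200: DF=(521271/500000 − 9/200·(0.992700))/(1+9/200) = 9549/10000 ≈ 0.954900

1 1/2 9927/10000
2 1 9549/10000
DF(1y) = 9549/10000 ≈ 0.954900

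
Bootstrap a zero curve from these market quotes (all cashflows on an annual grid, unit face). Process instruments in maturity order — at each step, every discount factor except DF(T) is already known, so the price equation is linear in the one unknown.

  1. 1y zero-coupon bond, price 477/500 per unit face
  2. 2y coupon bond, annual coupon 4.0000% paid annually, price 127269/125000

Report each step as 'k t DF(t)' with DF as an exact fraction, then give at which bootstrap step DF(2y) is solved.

step 1 [1y] zero: DF = P = 477/500 ≈ 0.954000
step 2 [2y] bond c/1=1/25: DF=(127269/125000 − 1/25·(0.954000))/(1+1/25) = 9423/10000 ≈ 0.942300

1 1 477/500
2 2 9423/10000
DF(2y) is solved at step 2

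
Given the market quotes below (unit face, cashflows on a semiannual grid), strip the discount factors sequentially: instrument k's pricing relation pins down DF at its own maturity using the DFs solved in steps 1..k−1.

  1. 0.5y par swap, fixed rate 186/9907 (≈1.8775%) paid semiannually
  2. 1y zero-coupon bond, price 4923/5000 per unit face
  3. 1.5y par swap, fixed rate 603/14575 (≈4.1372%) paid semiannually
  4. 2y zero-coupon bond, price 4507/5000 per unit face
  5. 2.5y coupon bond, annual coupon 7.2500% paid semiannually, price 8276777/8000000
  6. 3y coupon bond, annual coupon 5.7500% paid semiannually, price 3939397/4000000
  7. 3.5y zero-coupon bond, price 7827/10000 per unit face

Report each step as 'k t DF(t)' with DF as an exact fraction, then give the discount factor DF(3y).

1 1/2 9907/10000
2 1 4923/5000
3 3/2 9397/10000
4 2 4507/5000
5 5/2 8649/10000
6 3 1653/2000
7 7/2 7827/10000
DF(3y) = 1653/2000 ≈ 0.826500

step 1 [0.5y] swap r/2=93/9907: DF=(1 − 93/9907·(0))/(1+93/9907) = 9907/10000 ≈ 0.990700
step 2 [1y] zero: DF = P = 4923/5000 ≈ 0.984600
step 3 [1.5y] swap r/2=603/29150: DF=(1 − 603/29150·(0.990700+0.984600))/(1+603/29150) = 9397/10000 ≈ 0.939700
step 4 [2y] zero: DF = P = 4507/5000 ≈ 0.901400
step 5 [2.5y] bond c/2=29/800: DF=(8276777/8000000 − 29/800·(0.990700+0.984600+0.939700+0.901400))/(1+29/800) = 8649/10000 ≈ 0.864900
step 6 [3y] bond c/2=23/800: DF=(3939397/4000000 − 23/800·(0.990700+0.984600+0.939700+0.901400+0.864900))/(1+23/800) = 1653/2000 ≈ 0.826500
step 7 [3.5y] zero: DF = P = 7827/10000 ≈ 0.782700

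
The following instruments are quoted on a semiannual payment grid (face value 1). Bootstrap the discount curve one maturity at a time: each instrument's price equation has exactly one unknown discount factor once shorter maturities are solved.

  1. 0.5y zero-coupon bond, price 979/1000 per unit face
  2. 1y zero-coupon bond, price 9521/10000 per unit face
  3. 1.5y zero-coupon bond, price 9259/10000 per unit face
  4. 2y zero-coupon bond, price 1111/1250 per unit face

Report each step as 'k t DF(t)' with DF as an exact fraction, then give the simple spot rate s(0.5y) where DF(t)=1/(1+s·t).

1 1/2 979/1000
2 1 9521/10000
3 3/2 9259/10000
4 2 1111/1250
s(0.5y) = (1/(979/1000) − 1)/(1/2) = 42/979 ≈ 4.2901%

step 1 [0.5y] zero: DF = P = 979/1000 ≈ 0.979000
step 2 [1y] zero: DF = P = 9521/10000 ≈ 0.952100
step 3 [1.5y] zero: DF = P = 9259/10000 ≈ 0.925900
step 4 [2y] zero: DF = P = 1111/1250 ≈ 0.888800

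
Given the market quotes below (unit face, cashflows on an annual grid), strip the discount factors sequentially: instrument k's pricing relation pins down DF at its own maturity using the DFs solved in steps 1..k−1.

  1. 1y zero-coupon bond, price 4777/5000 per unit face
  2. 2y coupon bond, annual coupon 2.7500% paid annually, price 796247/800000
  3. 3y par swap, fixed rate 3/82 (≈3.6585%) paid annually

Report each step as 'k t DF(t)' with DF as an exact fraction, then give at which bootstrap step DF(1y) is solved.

step 1 [1y] zero: DF = P = 4777/5000 ≈ 0.955400
step 2 [2y] bond c/1=11/400: DF=(796247/800000 − 11/400·(0.955400))/(1+11/400) = 9431/10000 ≈ 0.943100
step 3 [3y] swap r/1=3/82: DF=(1 − 3/82·(0.955400+0.943100))/(1+3/82) = 8977/10000 ≈ 0.897700

1 1 4777/5000
2 2 9431/10000
3 3 8977/10000
DF(1y) is solved at step 1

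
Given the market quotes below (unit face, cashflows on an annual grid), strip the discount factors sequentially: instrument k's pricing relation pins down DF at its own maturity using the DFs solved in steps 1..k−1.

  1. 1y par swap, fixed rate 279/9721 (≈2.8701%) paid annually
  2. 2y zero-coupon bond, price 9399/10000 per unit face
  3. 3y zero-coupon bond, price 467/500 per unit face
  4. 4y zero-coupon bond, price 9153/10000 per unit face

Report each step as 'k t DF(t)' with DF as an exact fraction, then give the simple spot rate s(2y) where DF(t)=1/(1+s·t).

step 1 [1y] swap r/1=279/9721: DF=(1 − 279/9721·(0))/(1+279/9721) = 9721/10000 ≈ 0.972100
step 2 [2y] zero: DF = P = 9399/10000 ≈ 0.939900
step 3 [3y] zero: DF = P = 467/500 ≈ 0.934000
step 4 [4y] zero: DF = P = 9153/10000 ≈ 0.915300

1 1 9721/10000
2 2 9399/10000
3 3 467/500
4 4 9153/10000
s(2y) = (1/(9399/10000) − 1)/(2) = 601/18798 ≈ 3.1971%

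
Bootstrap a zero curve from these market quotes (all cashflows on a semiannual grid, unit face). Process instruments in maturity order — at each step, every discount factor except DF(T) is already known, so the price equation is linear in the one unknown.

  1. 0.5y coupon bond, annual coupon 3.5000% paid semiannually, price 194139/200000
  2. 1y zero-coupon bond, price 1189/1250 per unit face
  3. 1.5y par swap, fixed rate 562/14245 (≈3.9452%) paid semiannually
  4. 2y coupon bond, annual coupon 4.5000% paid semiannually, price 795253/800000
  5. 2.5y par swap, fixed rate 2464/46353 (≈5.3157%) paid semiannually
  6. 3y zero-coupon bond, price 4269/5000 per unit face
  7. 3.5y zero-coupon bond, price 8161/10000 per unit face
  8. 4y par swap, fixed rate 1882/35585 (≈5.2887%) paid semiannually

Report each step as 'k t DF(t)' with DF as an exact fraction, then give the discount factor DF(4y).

1 1/2 477/500
2 1 1189/1250
3 3/2 4719/5000
4 2 1819/2000
5 5/2 548/625
6 3 4269/5000
7 7/2 8161/10000
8 4 4059/5000
DF(4y) = 4059/5000 ≈ 0.811800

step 1 [0.5y] bond c/2=7/400: DF=(194139/200000 − 7/400·(0))/(1+7/400) = 477/500 ≈ 0.954000
step 2 [1y] zero: DF = P = 1189/1250 ≈ 0.951200
step 3 [1.5y] swap r/2=281/14245: DF=(1 − 281/14245·(0.954000+0.951200))/(1+281/14245) = 4719/5000 ≈ 0.943800
step 4 [2y] bond c/2=9/400: DF=(795253/800000 − 9/400·(0.954000+0.951200+0.943800))/(1+9/400) = 1819/2000 ≈ 0.909500
step 5 [2.5y] swap r/2=1232/46353: DF=(1 − 1232/46353·(0.954000+0.951200+0.943800+0.909500))/(1+1232/46353) = 548/625 ≈ 0.876800
step 6 [3y] zero: DF = P = 4269/5000 ≈ 0.853800
step 7 [3.5y] zero: DF = P = 8161/10000 ≈ 0.816100
step 8 [4y] swap r/2=941/35585: DF=(1 − 941/35585·(0.954000+0.951200+0.943800+0.909500+0.876800+0.853800+0.816100))/(1+941/35585) = 4059/5000 ≈ 0.811800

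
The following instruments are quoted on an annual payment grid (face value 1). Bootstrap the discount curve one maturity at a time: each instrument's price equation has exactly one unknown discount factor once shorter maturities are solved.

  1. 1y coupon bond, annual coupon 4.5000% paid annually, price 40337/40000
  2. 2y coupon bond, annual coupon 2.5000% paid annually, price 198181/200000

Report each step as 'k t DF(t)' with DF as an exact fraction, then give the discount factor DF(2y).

1 1 193/200
2 2 1179/1250
DF(2y) = 1179/1250 ≈ 0.943200

step 1 [1y] bond c/1=9/200: DF=(40337/40000 − 9/200·(0))/(1+9/200) = 193/200 ≈ 0.965000
step 2 [2y] bond c/1=1/40: DF=(198181/200000 − 1/40·(0.965000))/(1+1/40) = 1179/1250 ≈ 0.943200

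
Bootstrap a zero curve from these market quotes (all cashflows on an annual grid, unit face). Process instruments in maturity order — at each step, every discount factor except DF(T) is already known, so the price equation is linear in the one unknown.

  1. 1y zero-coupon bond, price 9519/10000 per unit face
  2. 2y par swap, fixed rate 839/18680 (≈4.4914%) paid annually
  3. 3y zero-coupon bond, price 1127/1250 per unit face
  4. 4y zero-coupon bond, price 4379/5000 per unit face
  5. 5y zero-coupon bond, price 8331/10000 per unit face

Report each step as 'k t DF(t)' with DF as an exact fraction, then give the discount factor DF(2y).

step 1 [1y] zero: DF = P = 9519/10000 ≈ 0.951900
step 2 [2y] swap r/1=839/18680: DF=(1 − 839/18680·(0.951900))/(1+839/18680) = 9161/10000 ≈ 0.916100
step 3 [3y] zero: DF = P = 1127/1250 ≈ 0.901600
step 4 [4y] zero: DF = P = 4379/5000 ≈ 0.875800
step 5 [5y] zero: DF = P = 8331/10000 ≈ 0.833100

1 1 9519/10000
2 2 9161/10000
3 3 1127/1250
4 4 4379/5000
5 5 8331/10000
DF(2y) = 9161/10000 ≈ 0.916100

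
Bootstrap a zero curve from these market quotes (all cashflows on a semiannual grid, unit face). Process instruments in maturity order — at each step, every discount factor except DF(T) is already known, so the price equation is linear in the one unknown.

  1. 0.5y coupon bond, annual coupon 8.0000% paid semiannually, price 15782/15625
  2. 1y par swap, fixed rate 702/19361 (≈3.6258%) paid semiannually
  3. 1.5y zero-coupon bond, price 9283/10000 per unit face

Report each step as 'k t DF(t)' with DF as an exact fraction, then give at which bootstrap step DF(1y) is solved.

1 1/2 607/625
2 1 9649/10000
3 3/2 9283/10000
DF(1y) is solved at step 2

step 1 [0.5y] bond c/2=1/25: DF=(15782/15625 − 1/25·(0))/(1+1/25) = 607/625 ≈ 0.971200
step 2 [1y] swap r/2=351/19361: DF=(1 − 351/19361·(0.971200))/(1+351/19361) = 9649/10000 ≈ 0.964900
step 3 [1.5y] zero: DF = P = 9283/10000 ≈ 0.928300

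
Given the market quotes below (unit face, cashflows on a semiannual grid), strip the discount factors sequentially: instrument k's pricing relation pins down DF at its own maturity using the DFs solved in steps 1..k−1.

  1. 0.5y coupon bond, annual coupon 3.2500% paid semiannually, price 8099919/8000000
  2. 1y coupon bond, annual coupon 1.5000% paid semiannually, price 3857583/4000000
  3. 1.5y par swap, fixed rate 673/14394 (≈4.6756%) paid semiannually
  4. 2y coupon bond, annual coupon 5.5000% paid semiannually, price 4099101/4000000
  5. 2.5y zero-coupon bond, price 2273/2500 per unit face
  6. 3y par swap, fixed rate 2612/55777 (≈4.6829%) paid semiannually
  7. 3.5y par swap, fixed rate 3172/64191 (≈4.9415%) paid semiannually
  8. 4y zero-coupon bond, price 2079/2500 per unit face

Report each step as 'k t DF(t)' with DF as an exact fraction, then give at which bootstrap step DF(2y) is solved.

1 1/2 9963/10000
2 1 4749/5000
3 3/2 9327/10000
4 2 9203/10000
5 5/2 2273/2500
6 3 4347/5000
7 7/2 4207/5000
8 4 2079/2500
DF(2y) is solved at step 4

step 1 [0.5y] bond c/2=13/800: DF=(8099919/8000000 − 13/800·(0))/(1+13/800) = 9963/10000 ≈ 0.996300
step 2 [1y] bond c/2=3/400: DF=(3857583/4000000 − 3/400·(0.996300))/(1+3/400) = 4749/5000 ≈ 0.949800
step 3 [1.5y] swap r/2=673/28788: DF=(1 − 673/28788·(0.996300+0.949800))/(1+673/28788) = 9327/10000 ≈ 0.932700
step 4 [2y] bond c/2=11/400: DF=(4099101/4000000 − 11/400·(0.996300+0.949800+0.932700))/(1+11/400) = 9203/10000 ≈ 0.920300
step 5 [2.5y] zero: DF = P = 2273/2500 ≈ 0.909200
step 6 [3y] swap r/2=1306/55777: DF=(1 − 1306/55777·(0.996300+0.949800+0.932700+0.920300+0.909200))/(1+1306/55777) = 4347/5000 ≈ 0.869400
step 7 [3.5y] swap r/2=1586/64191: DF=(1 − 1586/64191·(0.996300+0.949800+0.932700+0.920300+0.909200+0.869400))/(1+1586/64191) = 4207/5000 ≈ 0.841400
step 8 [4y] zero: DF = P = 2079/2500 ≈ 0.831600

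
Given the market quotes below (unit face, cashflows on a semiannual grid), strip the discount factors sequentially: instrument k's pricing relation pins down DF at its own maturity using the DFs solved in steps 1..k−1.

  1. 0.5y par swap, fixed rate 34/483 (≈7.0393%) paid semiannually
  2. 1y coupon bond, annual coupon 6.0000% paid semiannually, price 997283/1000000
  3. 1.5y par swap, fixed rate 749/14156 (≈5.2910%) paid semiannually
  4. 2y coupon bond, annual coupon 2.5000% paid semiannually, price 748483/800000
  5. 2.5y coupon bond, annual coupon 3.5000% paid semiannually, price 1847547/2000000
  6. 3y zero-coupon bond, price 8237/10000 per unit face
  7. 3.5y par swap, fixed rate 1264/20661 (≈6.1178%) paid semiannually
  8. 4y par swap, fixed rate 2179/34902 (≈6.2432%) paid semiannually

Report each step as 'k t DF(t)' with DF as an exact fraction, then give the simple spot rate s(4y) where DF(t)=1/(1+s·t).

step 1 [0.5y] swap r/2=17/483: DF=(1 − 17/483·(0))/(1+17/483) = 483/500 ≈ 0.966000
step 2 [1y] bond c/2=3/100: DF=(997283/1000000 − 3/100·(0.966000))/(1+3/100) = 9401/10000 ≈ 0.940100
step 3 [1.5y] swap r/2=749/28312: DF=(1 − 749/28312·(0.966000+0.940100))/(1+749/28312) = 9251/10000 ≈ 0.925100
step 4 [2y] bond c/2=1/80: DF=(748483/800000 − 1/80·(0.966000+0.940100+0.925100))/(1+1/80) = 8891/10000 ≈ 0.889100
step 5 [2.5y] bond c/2=7/400: DF=(1847547/2000000 − 7/400·(0.966000+0.940100+0.925100+0.889100))/(1+7/400) = 8439/10000 ≈ 0.843900
step 6 [3y] zero: DF = P = 8237/10000 ≈ 0.823700
step 7 [3.5y] swap r/2=632/20661: DF=(1 − 632/20661·(0.966000+0.940100+0.925100+0.889100+0.843900+0.823700))/(1+632/20661) = 1013/1250 ≈ 0.810400
step 8 [4y] swap r/2=2179/69804: DF=(1 − 2179/69804·(0.966000+0.940100+0.925100+0.889100+0.843900+0.823700+0.810400))/(1+2179/69804) = 7821/10000 ≈ 0.782100

1 1/2 483/500
2 1 9401/10000
3 3/2 9251/10000
4 2 8891/10000
5 5/2 8439/10000
6 3 8237/10000
7 7/2 1013/1250
8 4 7821/10000
s(4y) = (1/(7821/10000) − 1)/(4) = 2179/31284 ≈ 6.9652%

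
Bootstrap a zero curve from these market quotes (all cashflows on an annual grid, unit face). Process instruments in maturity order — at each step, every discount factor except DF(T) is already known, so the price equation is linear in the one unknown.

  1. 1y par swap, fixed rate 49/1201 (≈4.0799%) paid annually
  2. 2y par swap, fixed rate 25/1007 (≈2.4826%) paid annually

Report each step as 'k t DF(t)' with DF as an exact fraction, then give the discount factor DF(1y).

1 1 1201/1250
2 2 381/400
DF(1y) = 1201/1250 ≈ 0.960800

step 1 [1y] swap r/1=49/1201: DF=(1 − 49/1201·(0))/(1+49/1201) = 1201/1250 ≈ 0.960800
step 2 [2y] swap r/1=25/1007: DF=(1 − 25/1007·(0.960800))/(1+25/1007) = 381/400 ≈ 0.952500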